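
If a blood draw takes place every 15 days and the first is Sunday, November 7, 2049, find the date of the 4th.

The 4th occurrence is 3 intervals after the first: 3 × 15 = 45 days after November 7, 2049.
November has 30 days — 23 days to the end of November leaves 22.
22 days into December → December 22, 2049.

December 22, 2049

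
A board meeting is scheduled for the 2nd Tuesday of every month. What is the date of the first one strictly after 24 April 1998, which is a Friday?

12 May 1998

April 1998 starts on a Wednesday; its first Tuesday is the 7th, so the 2nd Tuesday is the 14th — 14 April 1998.
That is not after 24 April 1998, so look at May 1998.
May 1998 starts on a Friday; its first Tuesday is the 5th, so the 2nd Tuesday is the 12th — 12 May 1998.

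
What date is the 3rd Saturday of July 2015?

July 2015 begins on a Wednesday, so the first Saturday is July 4 (3 days later).
The 3rd Saturday is 2 weeks later: 4 + 14 = 18.

18 July 2015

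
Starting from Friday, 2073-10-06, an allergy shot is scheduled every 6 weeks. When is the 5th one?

The 5th occurrence is 4 intervals after the first: 4 × 42 = 168 days after 2073-10-06.
October has 31 days — 25 days to the end of October leaves 143.
November has 30 days (113 left).
December has 31 days (82 left).
January has 31 days (51 left).
February has 28 days (23 left).
23 days into March → 2074-03-23.

2074-03-23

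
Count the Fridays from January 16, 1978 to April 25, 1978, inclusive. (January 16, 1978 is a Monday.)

January 16, 1978 is a Monday; the first Friday on or after it is January 20, 1978 (4 days later).
From January 20, 1978 to April 25, 1978: 11 + 28 + 31 + 25 = 95 days (rest of January, February, March, April).
95 ÷ 7 = 13 full weeks with remainder 4, so 13 more Fridays after the first → 14.

14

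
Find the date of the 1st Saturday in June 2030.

June 2030 begins on a Saturday, so the first Saturday is June 1.

1 June 2030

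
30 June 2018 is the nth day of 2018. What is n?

Days in months before June: 31 + 28 + 31 + 30 + 31 = 151.
Plus 30 days into June → day 181.

181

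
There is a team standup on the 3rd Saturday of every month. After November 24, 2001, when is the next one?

November 2001 starts on a Thursday; its first Saturday is the 3rd, so the 3rd Saturday is the 17th — November 17, 2001.
That is not after November 24, 2001, so look at December 2001.
December 2001 starts on a Saturday; its first Saturday is the 1st, so the 3rd Saturday is the 15th — December 15, 2001.

December 15, 2001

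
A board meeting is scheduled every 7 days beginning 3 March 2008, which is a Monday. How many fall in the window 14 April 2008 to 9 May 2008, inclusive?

4

Occurrences land 7·i days after 3 March 2008 for i = 0, 1, 2, …
14 April 2008 is 42 days after the start; 42 ÷ 7 = 6 remainder 0. First occurrence in the window: #7 on 14 April 2008 (6×7 = 42 days in).
9 May 2008 is 67 days after the start; 67 ÷ 7 = 9 remainder 4. Last occurrence in the window: #10 on 5 May 2008.
Occurrences #7 through #10: 4 in total.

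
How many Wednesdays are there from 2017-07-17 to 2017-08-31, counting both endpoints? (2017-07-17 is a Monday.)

2017-07-17 is a Monday; the first Wednesday on or after it is 2017-07-19 (2 days later).
From 2017-07-19 to 2017-08-31: 12 + 31 = 43 days (rest of July, August).
43 ÷ 7 = 6 full weeks with remainder 1, so 6 more Wednesdays after the first → 7.

7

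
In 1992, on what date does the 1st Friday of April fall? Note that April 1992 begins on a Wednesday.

3 April 1992

April 1992 begins on a Wednesday, so the first Friday is April 3 (2 days later).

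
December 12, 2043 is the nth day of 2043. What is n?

346

Days in months before December: 31 + 28 + 31 + 30 + 31 + 30 + 31 + 31 + 30 + 31 + 30 = 334.
Plus 12 days into December → day 346.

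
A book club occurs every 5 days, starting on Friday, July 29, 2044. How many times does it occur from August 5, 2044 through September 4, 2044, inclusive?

Occurrences land 5·i days after July 29, 2044 for i = 0, 1, 2, …
August 5, 2044 is 7 days after the start; 7 ÷ 5 = 1 remainder 2; since the remainder is 2, round up to i = 2. First occurrence in the window: #3 on August 8, 2044 (2×5 = 10 days in).
September 4, 2044 is 37 days after the start; 37 ÷ 5 = 7 remainder 2. Last occurrence in the window: #8 on September 2, 2044.
Occurrences #3 through #8: 6 in total.

6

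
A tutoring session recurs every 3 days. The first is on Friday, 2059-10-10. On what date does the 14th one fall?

The 14th occurrence is 13 intervals after the first: 13 × 3 = 39 days after 2059-10-10.
October has 31 days — 21 days to the end of October leaves 18.
18 days into November → 2059-11-18.

2059-11-18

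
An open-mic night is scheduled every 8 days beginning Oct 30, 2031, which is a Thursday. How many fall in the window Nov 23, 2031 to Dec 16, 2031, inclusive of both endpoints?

Occurrences land 8·i days after Oct 30, 2031 for i = 0, 1, 2, …
Nov 23, 2031 is 24 days after the start; 24 ÷ 8 = 3 remainder 0. First occurrence in the window: #4 on Nov 23, 2031 (3×8 = 24 days in).
Dec 16, 2031 is 47 days after the start; 47 ÷ 8 = 5 remainder 7. Last occurrence in the window: #6 on Dec 9, 2031.
Occurrences #4 through #6: 3 in total.

3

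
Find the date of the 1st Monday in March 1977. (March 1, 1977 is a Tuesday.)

March 1977 begins on a Tuesday, so the first Monday is March 7 (6 days later).

1977-03-07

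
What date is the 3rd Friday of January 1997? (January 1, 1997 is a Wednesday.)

January 17, 1997

January 1997 begins on a Wednesday, so the first Friday is January 3 (2 days later).
The 3rd Friday is 2 weeks later: 3 + 14 = 17.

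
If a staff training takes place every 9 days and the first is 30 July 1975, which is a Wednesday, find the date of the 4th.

The 4th occurrence is 3 intervals after the first: 3 × 9 = 27 days after 30 July 1975.
July has 31 days — 1 day to the end of July leaves 26.
26 days into August → 26 August 1975.

26 August 1975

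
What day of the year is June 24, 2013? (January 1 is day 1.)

Days in months before June: 31 + 28 + 31 + 30 + 31 = 151.
Plus 24 days into June → day 175.

175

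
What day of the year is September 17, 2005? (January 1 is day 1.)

Days in months before September: 31 + 28 + 31 + 30 + 31 + 30 + 31 + 31 = 243.
Plus 17 days into September → day 260.

260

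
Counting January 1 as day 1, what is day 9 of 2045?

2045-01-09

9 into January → January 9.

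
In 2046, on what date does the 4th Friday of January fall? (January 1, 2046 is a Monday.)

2046-01-26

January 2046 begins on a Monday, so the first Friday is January 5 (4 days later).
The 4th Friday is 3 weeks later: 5 + 21 = 26.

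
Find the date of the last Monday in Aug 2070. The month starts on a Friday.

Aug 25, 2070

Aug 2070 begins on a Friday, so the first Monday is Aug 4 (3 days later).
Aug 2070 has 31 days. Adding weeks: 4, 11, 18, 25 — the last one ≤ 31 is the 25th.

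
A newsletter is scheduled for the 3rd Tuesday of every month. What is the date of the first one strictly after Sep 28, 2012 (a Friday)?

Oct 16, 2012

Sep 2012 starts on a Saturday; its first Tuesday is the 4th, so the 3rd Tuesday is the 18th — Sep 18, 2012.
That is not after Sep 28, 2012, so look at Oct 2012.
Oct 2012 starts on a Monday; its first Tuesday is the 2nd, so the 3rd Tuesday is the 16th — Oct 16, 2012.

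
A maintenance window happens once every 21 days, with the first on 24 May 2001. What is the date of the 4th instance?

The 4th occurrence is 3 intervals after the first: 3 × 21 = 63 days after 24 May 2001.
May has 31 days — 7 days to the end of May leaves 56.
June has 30 days (26 left).
26 days into July → 26 July 2001.

26 July 2001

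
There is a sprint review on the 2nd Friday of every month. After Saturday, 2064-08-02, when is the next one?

2064-08-08

August 2064 starts on a Friday; its first Friday is the 1st, so the 2nd Friday is the 8th — 2064-08-08.
2064-08-08 is after 2064-08-02, so that is the next one.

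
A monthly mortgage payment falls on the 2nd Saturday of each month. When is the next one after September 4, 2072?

September 10, 2072

September 2072 starts on a Thursday; its first Saturday is the 3rd, so the 2nd Saturday is the 10th — September 10, 2072.
September 10, 2072 is after September 4, 2072, so that is the next one.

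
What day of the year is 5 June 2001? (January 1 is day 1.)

156

Days in months before June: 31 + 28 + 31 + 30 + 31 = 151.
Plus 5 days into June → day 156.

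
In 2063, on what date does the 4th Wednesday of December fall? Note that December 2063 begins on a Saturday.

December 2063 begins on a Saturday, so the first Wednesday is December 5 (4 days later).
The 4th Wednesday is 3 weeks later: 5 + 21 = 26.

2063-12-26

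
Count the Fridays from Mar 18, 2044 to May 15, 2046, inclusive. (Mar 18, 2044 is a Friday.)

113

Mar 18, 2044 is a Friday; the first Friday on or after it is Mar 18, 2044.
From Mar 18, 2044 to May 15, 2046: 288 + 365 + 135 = 788 days (rest of 2044, 2045, to May 15, 2046 in 2046).
788 ÷ 7 = 112 full weeks with remainder 4, so 112 more Fridays after the first → 113.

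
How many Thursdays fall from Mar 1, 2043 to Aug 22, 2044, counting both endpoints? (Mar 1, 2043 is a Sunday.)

77

Mar 1, 2043 is a Sunday; the first Thursday on or after it is Mar 5, 2043 (4 days later).
From Mar 5, 2043 to Aug 22, 2044: 301 + 235 = 536 days (rest of 2043, to Aug 22, 2044 in 2044).
536 ÷ 7 = 76 full weeks with remainder 4, so 76 more Thursdays after the first → 77.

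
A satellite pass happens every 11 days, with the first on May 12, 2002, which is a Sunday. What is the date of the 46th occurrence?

September 19, 2003

The 46th occurrence is 45 intervals after the first: 45 × 11 = 495 days after May 12, 2002.
May has 31 days — 19 days to the end of May leaves 476.
From end of May to end of 2002 is 214 days (262 left).
January has 31 days (231 left).
February has 28 days (203 left).
March has 31 days (172 left).
April has 30 days (142 left).
May has 31 days (111 left).
June has 30 days (81 left).
July has 31 days (50 left).
August has 31 days (19 left).
19 days into September → September 19, 2003.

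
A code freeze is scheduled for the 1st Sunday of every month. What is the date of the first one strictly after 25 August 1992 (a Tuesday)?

6 September 1992

August 1992 starts on a Saturday, so its 1st Sunday is 2 August 1992 (1 day in).
That is not after 25 August 1992, so look at September 1992.
September 1992 starts on a Tuesday, so its 1st Sunday is 6 September 1992 (5 days in).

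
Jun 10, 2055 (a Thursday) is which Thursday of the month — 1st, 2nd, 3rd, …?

2nd

Day 10 falls in week ⌈10/7⌉ of the month.
Days 1–7 hold the 1st Thursday, 8–14 the 2nd, 15–21 the 3rd, 22–28 the 4th, 29–31 the 5th.
10 is in the range for the 2nd.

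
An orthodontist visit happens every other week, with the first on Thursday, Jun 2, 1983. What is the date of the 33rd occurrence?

Aug 23, 1984

The 33rd occurrence is 32 intervals after the first: 32 × 14 = 448 days after Jun 2, 1983.
Jun has 30 days — 28 days to the end of Jun leaves 420.
From end of Jun to end of 1983 is 184 days (236 left).
Jan has 31 days (205 left).
Feb has 29 days (176 left).
Mar has 31 days (145 left).
Apr has 30 days (115 left).
May has 31 days (84 left).
Jun has 30 days (54 left).
Jul has 31 days (23 left).
23 days into Aug → Aug 23, 1984.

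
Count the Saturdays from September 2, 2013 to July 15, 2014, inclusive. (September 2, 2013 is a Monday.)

45

September 2, 2013 is a Monday; the first Saturday on or after it is September 7, 2013 (5 days later).
From September 7, 2013 to July 15, 2014: 23 + 31 + 30 + 31 + 31 + 28 + 31 + 30 + 31 + 30 + 15 = 311 days (rest of September, October, November, December, January, February, March, April, May, June, July).
311 ÷ 7 = 44 full weeks with remainder 3, so 44 more Saturdays after the first → 45.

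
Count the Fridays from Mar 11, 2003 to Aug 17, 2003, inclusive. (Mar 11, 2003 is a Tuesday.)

23

Mar 11, 2003 is a Tuesday; the first Friday on or after it is Mar 14, 2003 (3 days later).
From Mar 14, 2003 to Aug 17, 2003: 17 + 30 + 31 + 30 + 31 + 17 = 156 days (rest of Mar, Apr, May, Jun, Jul, Aug).
156 ÷ 7 = 22 full weeks with remainder 2, so 22 more Fridays after the first → 23.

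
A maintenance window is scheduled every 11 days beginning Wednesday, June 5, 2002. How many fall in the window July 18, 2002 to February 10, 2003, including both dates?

19

Occurrences land 11·i days after June 5, 2002 for i = 0, 1, 2, …
July 18, 2002 is 43 days after the start; 43 ÷ 11 = 3 remainder 10; since the remainder is 10, round up to i = 4. First occurrence in the window: #5 on July 19, 2002 (4×11 = 44 days in).
February 10, 2003 is 250 days after the start; 250 ÷ 11 = 22 remainder 8. Last occurrence in the window: #23 on February 2, 2003.
Occurrences #5 through #23: 19 in total.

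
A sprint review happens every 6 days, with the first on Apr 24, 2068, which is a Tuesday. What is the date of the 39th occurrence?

Dec 8, 2068

The 39th occurrence is 38 intervals after the first: 38 × 6 = 228 days after Apr 24, 2068.
Apr has 30 days — 6 days to the end of Apr leaves 222.
May has 31 days (191 left).
Jun has 30 days (161 left).
Jul has 31 days (130 left).
Aug has 31 days (99 left).
Sep has 30 days (69 left).
Oct has 31 days (38 left).
Nov has 30 days (8 left).
8 days into Dec → Dec 8, 2068.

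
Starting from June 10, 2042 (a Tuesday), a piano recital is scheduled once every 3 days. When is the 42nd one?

October 11, 2042

The 42nd occurrence is 41 intervals after the first: 41 × 3 = 123 days after June 10, 2042.
June has 30 days — 20 days to the end of June leaves 103.
July has 31 days (72 left).
August has 31 days (41 left).
September has 30 days (11 left).
11 days into October → October 11, 2042.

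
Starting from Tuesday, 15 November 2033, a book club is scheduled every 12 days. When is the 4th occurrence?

21 December 2033

The 4th occurrence is 3 intervals after the first: 3 × 12 = 36 days after 15 November 2033.
November has 30 days — 15 days to the end of November leaves 21.
21 days into December → 21 December 2033.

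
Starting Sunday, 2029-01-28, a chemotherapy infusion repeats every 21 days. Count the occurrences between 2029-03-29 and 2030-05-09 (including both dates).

20

Occurrences land 21·i days after 2029-01-28 for i = 0, 1, 2, …
2029-03-29 is 60 days after the start; 60 ÷ 21 = 2 remainder 18; since the remainder is 18, round up to i = 3. First occurrence in the window: #4 on 2029-04-01 (3×21 = 63 days in).
2030-05-09 is 466 days after the start; 466 ÷ 21 = 22 remainder 4. Last occurrence in the window: #23 on 2030-05-05.
Occurrences #4 through #23: 20 in total.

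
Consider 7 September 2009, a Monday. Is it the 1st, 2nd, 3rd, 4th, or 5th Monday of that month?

1st

Day 7 falls in week ⌈7/7⌉ of the month.
Days 1–7 hold the 1st Monday, 8–14 the 2nd, 15–21 the 3rd, 22–28 the 4th, 29–31 the 5th.
7 is in the range for the 1st.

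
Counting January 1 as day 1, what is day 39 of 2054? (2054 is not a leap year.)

January has 31 days (39 − 31 = 8 remain).
8 into February → February 8.

8 February 2054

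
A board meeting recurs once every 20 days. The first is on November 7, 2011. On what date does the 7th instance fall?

March 6, 2012

The 7th occurrence is 6 intervals after the first: 6 × 20 = 120 days after November 7, 2011.
November has 30 days — 23 days to the end of November leaves 97.
December has 31 days (66 left).
January has 31 days (35 left).
February has 29 days (6 left).
6 days into March → March 6, 2012.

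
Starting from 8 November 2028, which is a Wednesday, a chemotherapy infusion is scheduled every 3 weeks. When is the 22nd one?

23 January 2030

The 22nd occurrence is 21 intervals after the first: 21 × 21 = 441 days after 8 November 2028.
November has 30 days — 22 days to the end of November leaves 419.
From end of November to end of 2028 is 31 days (388 left).
2029 has 365 days (23 left).
23 days into January → 23 January 2030.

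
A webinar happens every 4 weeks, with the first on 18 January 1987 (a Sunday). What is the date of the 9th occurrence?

The 9th occurrence is 8 intervals after the first: 8 × 28 = 224 days after 18 January 1987.
January has 31 days — 13 days to the end of January leaves 211.
February has 28 days (183 left).
March has 31 days (152 left).
April has 30 days (122 left).
May has 31 days (91 left).
June has 30 days (61 left).
July has 31 days (30 left).
30 days into August → 30 August 1987.

30 August 1987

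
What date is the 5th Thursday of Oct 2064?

The first Thursday of Oct 2064 is Oct 2.
The 5th Thursday is 4 weeks later: 2 + 28 = 30.

Oct 30, 2064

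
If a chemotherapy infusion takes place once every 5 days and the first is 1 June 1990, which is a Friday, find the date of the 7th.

The 7th occurrence is 6 intervals after the first: 6 × 5 = 30 days after 1 June 1990.
June has 30 days — 29 days to the end of June leaves 1.
1 day into July → 1 July 1990.

1 July 1990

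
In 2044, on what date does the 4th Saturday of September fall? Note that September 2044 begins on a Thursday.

September 2044 begins on a Thursday, so the first Saturday is September 3 (2 days later).
The 4th Saturday is 3 weeks later: 3 + 21 = 24.

24 September 2044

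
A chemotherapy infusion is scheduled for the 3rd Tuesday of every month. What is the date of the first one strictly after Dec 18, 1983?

Dec 20, 1983

Dec 1983 starts on a Thursday; its first Tuesday is the 6th, so the 3rd Tuesday is the 20th — Dec 20, 1983.
Dec 20, 1983 is after Dec 18, 1983, so that is the next one.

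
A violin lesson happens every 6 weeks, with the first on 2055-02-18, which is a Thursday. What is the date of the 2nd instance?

2055-04-01

The 2nd occurrence is 1 interval after the first: 1 × 42 = 42 days after 2055-02-18.
February has 28 days — 10 days to the end of February leaves 32.
March has 31 days (1 left).
1 day into April → 2055-04-01.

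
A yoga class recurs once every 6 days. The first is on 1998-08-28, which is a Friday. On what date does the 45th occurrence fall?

The 45th occurrence is 44 intervals after the first: 44 × 6 = 264 days after 1998-08-28.
August has 31 days — 3 days to the end of August leaves 261.
September has 30 days (231 left).
October has 31 days (200 left).
November has 30 days (170 left).
December has 31 days (139 left).
January has 31 days (108 left).
February has 28 days (80 left).
March has 31 days (49 left).
April has 30 days (19 left).
19 days into May → 1999-05-19.

1999-05-19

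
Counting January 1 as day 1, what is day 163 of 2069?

12 June 2069

January has 31 days (163 − 31 = 132 remain).
February has 28 days (132 − 28 = 104 remain).
March has 31 days (104 − 31 = 73 remain).
April has 30 days (73 − 30 = 43 remain).
May has 31 days (43 − 31 = 12 remain).
12 into June → June 12.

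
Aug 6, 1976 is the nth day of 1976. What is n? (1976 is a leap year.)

Days in months before Aug: 31 + 29 + 31 + 30 + 31 + 30 + 31 = 213.
Plus 6 days into Aug → day 219.

219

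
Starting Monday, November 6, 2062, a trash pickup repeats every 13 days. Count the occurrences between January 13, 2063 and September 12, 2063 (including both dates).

18

Occurrences land 13·i days after November 6, 2062 for i = 0, 1, 2, …
January 13, 2063 is 68 days after the start; 68 ÷ 13 = 5 remainder 3; since the remainder is 3, round up to i = 6. First occurrence in the window: #7 on January 23, 2063 (6×13 = 78 days in).
September 12, 2063 is 310 days after the start; 310 ÷ 13 = 23 remainder 11. Last occurrence in the window: #24 on September 1, 2063.
Occurrences #7 through #24: 18 in total.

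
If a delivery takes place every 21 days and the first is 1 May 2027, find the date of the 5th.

The 5th occurrence is 4 intervals after the first: 4 × 21 = 84 days after 1 May 2027.
May has 31 days — 30 days to the end of May leaves 54.
June has 30 days (24 left).
24 days into July → 24 July 2027.

24 July 2027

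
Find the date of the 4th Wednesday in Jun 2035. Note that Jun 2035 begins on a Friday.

Jun 27, 2035

Jun 2035 begins on a Friday, so the first Wednesday is Jun 6 (5 days later).
The 4th Wednesday is 3 weeks later: 6 + 21 = 27.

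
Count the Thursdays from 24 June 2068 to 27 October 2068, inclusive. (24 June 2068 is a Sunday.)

18

24 June 2068 is a Sunday; the first Thursday on or after it is 28 June 2068 (4 days later).
From 28 June 2068 to 27 October 2068: 2 + 31 + 31 + 30 + 27 = 121 days (rest of June, July, August, September, October).
121 ÷ 7 = 17 full weeks with remainder 2, so 17 more Thursdays after the first → 18.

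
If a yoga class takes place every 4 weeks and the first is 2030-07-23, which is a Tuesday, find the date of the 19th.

The 19th occurrence is 18 intervals after the first: 18 × 28 = 504 days after 2030-07-23.
July has 31 days — 8 days to the end of July leaves 496.
From end of July to end of 2030 is 153 days (343 left).
January has 31 days (312 left).
February has 28 days (284 left).
March has 31 days (253 left).
April has 30 days (223 left).
May has 31 days (192 left).
June has 30 days (162 left).
July has 31 days (131 left).
August has 31 days (100 left).
September has 30 days (70 left).
October has 31 days (39 left).
November has 30 days (9 left).
9 days into December → 2031-12-09.

2031-12-09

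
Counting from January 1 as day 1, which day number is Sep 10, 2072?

Days in months before Sep: 31 + 29 + 31 + 30 + 31 + 30 + 31 + 31 = 244.
Plus 10 days into Sep → day 254.

254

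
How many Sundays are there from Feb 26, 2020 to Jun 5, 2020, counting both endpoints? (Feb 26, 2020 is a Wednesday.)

14

Feb 26, 2020 is a Wednesday; the first Sunday on or after it is Mar 1, 2020 (4 days later).
From Mar 1, 2020 to Jun 5, 2020: 30 + 30 + 31 + 5 = 96 days (rest of Mar, Apr, May, Jun).
96 ÷ 7 = 13 full weeks with remainder 5, so 13 more Sundays after the first → 14.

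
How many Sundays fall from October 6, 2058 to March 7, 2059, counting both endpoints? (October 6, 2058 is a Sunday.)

22

October 6, 2058 is a Sunday; the first Sunday on or after it is October 6, 2058.
From October 6, 2058 to March 7, 2059: 25 + 30 + 31 + 31 + 28 + 7 = 152 days (rest of October, November, December, January, February, March).
152 ÷ 7 = 21 full weeks with remainder 5, so 21 more Sundays after the first → 22.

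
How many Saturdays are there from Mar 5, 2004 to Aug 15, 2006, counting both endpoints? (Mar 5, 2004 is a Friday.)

128

Mar 5, 2004 is a Friday; the first Saturday on or after it is Mar 6, 2004 (1 day later).
From Mar 6, 2004 to Aug 15, 2006: 300 + 365 + 227 = 892 days (rest of 2004, 2005, to Aug 15, 2006 in 2006).
892 ÷ 7 = 127 full weeks with remainder 3, so 127 more Saturdays after the first → 128.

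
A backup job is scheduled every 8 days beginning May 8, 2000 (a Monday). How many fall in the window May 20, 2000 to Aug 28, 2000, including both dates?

Occurrences land 8·i days after May 8, 2000 for i = 0, 1, 2, …
May 20, 2000 is 12 days after the start; 12 ÷ 8 = 1 remainder 4; since the remainder is 4, round up to i = 2. First occurrence in the window: #3 on May 24, 2000 (2×8 = 16 days in).
Aug 28, 2000 is 112 days after the start; 112 ÷ 8 = 14 remainder 0. Last occurrence in the window: #15 on Aug 28, 2000.
Occurrences #3 through #15: 13 in total.

13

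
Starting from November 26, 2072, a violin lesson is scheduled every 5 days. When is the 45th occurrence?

The 45th occurrence is 44 intervals after the first: 44 × 5 = 220 days after November 26, 2072.
November has 30 days — 4 days to the end of November leaves 216.
December has 31 days (185 left).
January has 31 days (154 left).
February has 28 days (126 left).
March has 31 days (95 left).
April has 30 days (65 left).
May has 31 days (34 left).
June has 30 days (4 left).
4 days into July → July 4, 2073.

July 4, 2073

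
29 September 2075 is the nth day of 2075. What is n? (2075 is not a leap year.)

Days in months before September: 31 + 28 + 31 + 30 + 31 + 30 + 31 + 31 = 243.
Plus 29 days into September → day 272.

272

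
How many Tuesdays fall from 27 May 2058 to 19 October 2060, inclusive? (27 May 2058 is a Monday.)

27 May 2058 is a Monday; the first Tuesday on or after it is 28 May 2058 (1 day later).
From 28 May 2058 to 19 October 2060: 217 + 365 + 293 = 875 days (rest of 2058, 2059, to 19 October 2060 in 2060).
875 ÷ 7 = 125 full weeks with remainder 0, so 125 more Tuesdays after the first → 126.

126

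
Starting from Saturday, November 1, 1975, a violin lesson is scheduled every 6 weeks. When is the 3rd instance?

January 24, 1976

The 3rd occurrence is 2 intervals after the first: 2 × 42 = 84 days after November 1, 1975.
November has 30 days — 29 days to the end of November leaves 55.
December has 31 days (24 left).
24 days into January → January 24, 1976.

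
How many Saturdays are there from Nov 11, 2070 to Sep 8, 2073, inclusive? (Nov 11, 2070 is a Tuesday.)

Nov 11, 2070 is a Tuesday; the first Saturday on or after it is Nov 15, 2070 (4 days later).
From Nov 15, 2070 to Sep 8, 2073: 46 + 365 + 366 + 251 = 1028 days (rest of 2070, 2071, 2072, to Sep 8, 2073 in 2073).
1028 ÷ 7 = 146 full weeks with remainder 6, so 146 more Saturdays after the first → 147.

147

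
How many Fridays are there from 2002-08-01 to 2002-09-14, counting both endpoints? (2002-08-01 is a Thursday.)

7

2002-08-01 is a Thursday; the first Friday on or after it is 2002-08-02 (1 day later).
From 2002-08-02 to 2002-09-14: 29 + 14 = 43 days (rest of August, September).
43 ÷ 7 = 6 full weeks with remainder 1, so 6 more Fridays after the first → 7.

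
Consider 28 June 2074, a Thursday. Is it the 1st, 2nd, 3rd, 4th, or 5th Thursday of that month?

4th

Day 28 falls in week ⌈28/7⌉ of the month.
Days 1–7 hold the 1st Thursday, 8–14 the 2nd, 15–21 the 3rd, 22–28 the 4th, 29–31 the 5th.
28 is in the range for the 4th.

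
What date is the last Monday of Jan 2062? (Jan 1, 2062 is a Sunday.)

Jan 2062 begins on a Sunday, so the first Monday is Jan 2 (1 day later).
Jan 2062 has 31 days. Adding weeks: 2, 9, 16, 23, 30 — the last one ≤ 31 is the 30th.

Jan 30, 2062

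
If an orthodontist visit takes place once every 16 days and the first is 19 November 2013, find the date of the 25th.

The 25th occurrence is 24 intervals after the first: 24 × 16 = 384 days after 19 November 2013.
November has 30 days — 11 days to the end of November leaves 373.
December has 31 days (342 left).
January has 31 days (311 left).
February has 28 days (283 left).
March has 31 days (252 left).
April has 30 days (222 left).
May has 31 days (191 left).
June has 30 days (161 left).
July has 31 days (130 left).
August has 31 days (99 left).
September has 30 days (69 left).
October has 31 days (38 left).
November has 30 days (8 left).
8 days into December → 8 December 2014.

8 December 2014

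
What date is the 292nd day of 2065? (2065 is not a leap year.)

October 19, 2065

January has 31 days (292 − 31 = 261 remain).
February has 28 days (261 − 28 = 233 remain).
March has 31 days (233 − 31 = 202 remain).
April has 30 days (202 − 30 = 172 remain).
May has 31 days (172 − 31 = 141 remain).
June has 30 days (141 − 30 = 111 remain).
July has 31 days (111 − 31 = 80 remain).
August has 31 days (80 − 31 = 49 remain).
September has 30 days (49 − 30 = 19 remain).
19 into October → October 19.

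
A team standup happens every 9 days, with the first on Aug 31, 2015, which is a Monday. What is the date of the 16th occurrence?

Jan 13, 2016

The 16th occurrence is 15 intervals after the first: 15 × 9 = 135 days after Aug 31, 2015.
Aug has 31 days — 0 days to the end of Aug leaves 135.
Sep has 30 days (105 left).
Oct has 31 days (74 left).
Nov has 30 days (44 left).
Dec has 31 days (13 left).
13 days into Jan → Jan 13, 2016.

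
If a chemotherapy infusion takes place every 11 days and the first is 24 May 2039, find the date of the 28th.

The 28th occurrence is 27 intervals after the first: 27 × 11 = 297 days after 24 May 2039.
May has 31 days — 7 days to the end of May leaves 290.
June has 30 days (260 left).
July has 31 days (229 left).
August has 31 days (198 left).
September has 30 days (168 left).
October has 31 days (137 left).
November has 30 days (107 left).
December has 31 days (76 left).
January has 31 days (45 left).
February has 29 days (16 left).
16 days into March → 16 March 2040.

16 March 2040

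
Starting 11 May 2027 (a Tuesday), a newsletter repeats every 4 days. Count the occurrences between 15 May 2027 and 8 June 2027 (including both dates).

Occurrences land 4·i days after 11 May 2027 for i = 0, 1, 2, …
15 May 2027 is 4 days after the start; 4 ÷ 4 = 1 remainder 0. First occurrence in the window: #2 on 15 May 2027 (1×4 = 4 days in).
8 June 2027 is 28 days after the start; 28 ÷ 4 = 7 remainder 0. Last occurrence in the window: #8 on 8 June 2027.
Occurrences #2 through #8: 7 in total.

7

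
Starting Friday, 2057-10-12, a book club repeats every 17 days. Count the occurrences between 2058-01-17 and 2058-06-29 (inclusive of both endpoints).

10

Occurrences land 17·i days after 2057-10-12 for i = 0, 1, 2, …
2058-01-17 is 97 days after the start; 97 ÷ 17 = 5 remainder 12; since the remainder is 12, round up to i = 6. First occurrence in the window: #7 on 2058-01-22 (6×17 = 102 days in).
2058-06-29 is 260 days after the start; 260 ÷ 17 = 15 remainder 5. Last occurrence in the window: #16 on 2058-06-24.
Occurrences #7 through #16: 10 in total.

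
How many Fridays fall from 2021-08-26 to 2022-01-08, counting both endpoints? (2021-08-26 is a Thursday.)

2021-08-26 is a Thursday; the first Friday on or after it is 2021-08-27 (1 day later).
From 2021-08-27 to 2022-01-08: 4 + 30 + 31 + 30 + 31 + 8 = 134 days (rest of August, September, October, November, December, January).
134 ÷ 7 = 19 full weeks with remainder 1, so 19 more Fridays after the first → 20.

20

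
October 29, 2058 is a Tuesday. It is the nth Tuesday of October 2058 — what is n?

Day 29 falls in week ⌈29/7⌉ of the month.
Days 1–7 hold the 1st Tuesday, 8–14 the 2nd, 15–21 the 3rd, 22–28 the 4th, 29–31 the 5th.
29 is in the range for the 5th.

5th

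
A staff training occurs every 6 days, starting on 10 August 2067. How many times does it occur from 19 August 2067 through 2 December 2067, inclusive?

Occurrences land 6·i days after 10 August 2067 for i = 0, 1, 2, …
19 August 2067 is 9 days after the start; 9 ÷ 6 = 1 remainder 3; since the remainder is 3, round up to i = 2. First occurrence in the window: #3 on 22 August 2067 (2×6 = 12 days in).
2 December 2067 is 114 days after the start; 114 ÷ 6 = 19 remainder 0. Last occurrence in the window: #20 on 2 December 2067.
Occurrences #3 through #20: 18 in total.

18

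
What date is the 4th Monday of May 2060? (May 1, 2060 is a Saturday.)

May 2060 begins on a Saturday, so the first Monday is May 3 (2 days later).
The 4th Monday is 3 weeks later: 3 + 21 = 24.

May 24, 2060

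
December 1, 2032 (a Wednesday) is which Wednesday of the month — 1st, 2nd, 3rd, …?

Day 1 falls in week ⌈1/7⌉ of the month.
Days 1–7 hold the 1st Wednesday, 8–14 the 2nd, 15–21 the 3rd, 22–28 the 4th, 29–31 the 5th.
1 is in the range for the 1st.

1st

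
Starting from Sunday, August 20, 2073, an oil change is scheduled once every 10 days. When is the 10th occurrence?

The 10th occurrence is 9 intervals after the first: 9 × 10 = 90 days after August 20, 2073.
August has 31 days — 11 days to the end of August leaves 79.
September has 30 days (49 left).
October has 31 days (18 left).
18 days into November → November 18, 2073.

November 18, 2073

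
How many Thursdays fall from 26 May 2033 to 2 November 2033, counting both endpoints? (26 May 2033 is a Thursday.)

23

26 May 2033 is a Thursday; the first Thursday on or after it is 26 May 2033.
From 26 May 2033 to 2 November 2033: 5 + 30 + 31 + 31 + 30 + 31 + 2 = 160 days (rest of May, June, July, August, September, October, November).
160 ÷ 7 = 22 full weeks with remainder 6, so 22 more Thursdays after the first → 23.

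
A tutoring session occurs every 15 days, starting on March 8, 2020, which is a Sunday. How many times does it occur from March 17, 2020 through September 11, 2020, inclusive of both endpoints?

12

Occurrences land 15·i days after March 8, 2020 for i = 0, 1, 2, …
March 17, 2020 is 9 days after the start; 9 ÷ 15 = 0 remainder 9; since the remainder is 9, round up to i = 1. First occurrence in the window: #2 on March 23, 2020 (1×15 = 15 days in).
September 11, 2020 is 187 days after the start; 187 ÷ 15 = 12 remainder 7. Last occurrence in the window: #13 on September 4, 2020.
Occurrences #2 through #13: 12 in total.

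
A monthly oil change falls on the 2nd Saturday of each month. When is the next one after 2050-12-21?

December 2050 starts on a Thursday; its first Saturday is the 3rd, so the 2nd Saturday is the 10th — 2050-12-10.
That is not after 2050-12-21, so look at January 2051.
January 2051 starts on a Sunday; its first Saturday is the 7th, so the 2nd Saturday is the 14th — 2051-01-14.

2051-01-14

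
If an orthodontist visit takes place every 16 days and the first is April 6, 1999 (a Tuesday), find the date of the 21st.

The 21st occurrence is 20 intervals after the first: 20 × 16 = 320 days after April 6, 1999.
April has 30 days — 24 days to the end of April leaves 296.
May has 31 days (265 left).
June has 30 days (235 left).
July has 31 days (204 left).
August has 31 days (173 left).
September has 30 days (143 left).
October has 31 days (112 left).
November has 30 days (82 left).
December has 31 days (51 left).
January has 31 days (20 left).
20 days into February → February 20, 2000.

February 20, 2000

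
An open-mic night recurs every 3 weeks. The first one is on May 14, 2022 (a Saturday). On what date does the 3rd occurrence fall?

Jun 25, 2022

The 3rd occurrence is 2 intervals after the first: 2 × 21 = 42 days after May 14, 2022.
May has 31 days — 17 days to the end of May leaves 25.
25 days into Jun → Jun 25, 2022.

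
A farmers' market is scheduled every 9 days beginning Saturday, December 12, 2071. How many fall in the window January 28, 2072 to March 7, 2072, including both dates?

4

Occurrences land 9·i days after December 12, 2071 for i = 0, 1, 2, …
January 28, 2072 is 47 days after the start; 47 ÷ 9 = 5 remainder 2; since the remainder is 2, round up to i = 6. First occurrence in the window: #7 on February 4, 2072 (6×9 = 54 days in).
March 7, 2072 is 86 days after the start; 86 ÷ 9 = 9 remainder 5. Last occurrence in the window: #10 on March 2, 2072.
Occurrences #7 through #10: 4 in total.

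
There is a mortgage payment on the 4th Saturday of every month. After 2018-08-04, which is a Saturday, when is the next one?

August 2018 starts on a Wednesday; its first Saturday is the 4th, so the 4th Saturday is the 25th — 2018-08-25.
2018-08-25 is after 2018-08-04, so that is the next one.

2018-08-25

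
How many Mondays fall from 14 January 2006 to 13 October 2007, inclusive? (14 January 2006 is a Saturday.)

14 January 2006 is a Saturday; the first Monday on or after it is 16 January 2006 (2 days later).
From 16 January 2006 to 13 October 2007: 349 + 286 = 635 days (rest of 2006, to 13 October 2007 in 2007).
635 ÷ 7 = 90 full weeks with remainder 5, so 90 more Mondays after the first → 91.

91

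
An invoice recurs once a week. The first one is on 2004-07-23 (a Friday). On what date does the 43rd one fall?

2005-05-13

The 43rd occurrence is 42 intervals after the first: 42 × 7 = 294 days after 2004-07-23.
July has 31 days — 8 days to the end of July leaves 286.
August has 31 days (255 left).
September has 30 days (225 left).
October has 31 days (194 left).
November has 30 days (164 left).
December has 31 days (133 left).
January has 31 days (102 left).
February has 28 days (74 left).
March has 31 days (43 left).
April has 30 days (13 left).
13 days into May → 2005-05-13.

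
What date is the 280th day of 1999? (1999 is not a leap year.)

October 7, 1999

January has 31 days (280 − 31 = 249 remain).
February has 28 days (249 − 28 = 221 remain).
March has 31 days (221 − 31 = 190 remain).
April has 30 days (190 − 30 = 160 remain).
May has 31 days (160 − 31 = 129 remain).
June has 30 days (129 − 30 = 99 remain).
July has 31 days (99 − 31 = 68 remain).
August has 31 days (68 − 31 = 37 remain).
September has 30 days (37 − 30 = 7 remain).
7 into October → October 7.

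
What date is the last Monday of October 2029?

October 29, 2029

October 2029 begins on a Monday, so the first Monday is October 1.
October 2029 has 31 days. Adding weeks: 1, 8, 15, 22, 29 — the last one ≤ 31 is the 29th.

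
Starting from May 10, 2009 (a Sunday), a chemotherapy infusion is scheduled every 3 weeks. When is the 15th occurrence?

February 28, 2010

The 15th occurrence is 14 intervals after the first: 14 × 21 = 294 days after May 10, 2009.
May has 31 days — 21 days to the end of May leaves 273.
June has 30 days (243 left).
July has 31 days (212 left).
August has 31 days (181 left).
September has 30 days (151 left).
October has 31 days (120 left).
November has 30 days (90 left).
December has 31 days (59 left).
January has 31 days (28 left).
28 days into February → February 28, 2010.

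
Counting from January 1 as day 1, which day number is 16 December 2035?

Days in months before December: 31 + 28 + 31 + 30 + 31 + 30 + 31 + 31 + 30 + 31 + 30 = 334.
Plus 16 days into December → day 350.

350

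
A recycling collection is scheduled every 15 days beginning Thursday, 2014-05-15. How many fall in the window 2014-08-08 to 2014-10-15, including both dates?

Occurrences land 15·i days after 2014-05-15 for i = 0, 1, 2, …
2014-08-08 is 85 days after the start; 85 ÷ 15 = 5 remainder 10; since the remainder is 10, round up to i = 6. First occurrence in the window: #7 on 2014-08-13 (6×15 = 90 days in).
2014-10-15 is 153 days after the start; 153 ÷ 15 = 10 remainder 3. Last occurrence in the window: #11 on 2014-10-12.
Occurrences #7 through #11: 5 in total.

5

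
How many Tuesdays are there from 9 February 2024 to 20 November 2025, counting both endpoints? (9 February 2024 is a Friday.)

93

9 February 2024 is a Friday; the first Tuesday on or after it is 13 February 2024 (4 days later).
From 13 February 2024 to 20 November 2025: 322 + 324 = 646 days (rest of 2024, to 20 November 2025 in 2025).
646 ÷ 7 = 92 full weeks with remainder 2, so 92 more Tuesdays after the first → 93.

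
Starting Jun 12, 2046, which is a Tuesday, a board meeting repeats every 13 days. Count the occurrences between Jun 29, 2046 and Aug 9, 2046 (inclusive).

3

Occurrences land 13·i days after Jun 12, 2046 for i = 0, 1, 2, …
Jun 29, 2046 is 17 days after the start; 17 ÷ 13 = 1 remainder 4; since the remainder is 4, round up to i = 2. First occurrence in the window: #3 on Jul 8, 2046 (2×13 = 26 days in).
Aug 9, 2046 is 58 days after the start; 58 ÷ 13 = 4 remainder 6. Last occurrence in the window: #5 on Aug 3, 2046.
Occurrences #3 through #5: 3 in total.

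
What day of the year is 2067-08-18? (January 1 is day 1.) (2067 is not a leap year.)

230

Days in months before August: 31 + 28 + 31 + 30 + 31 + 30 + 31 = 212.
Plus 18 days into August → day 230.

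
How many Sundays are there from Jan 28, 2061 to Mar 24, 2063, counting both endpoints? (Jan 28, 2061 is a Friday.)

Jan 28, 2061 is a Friday; the first Sunday on or after it is Jan 30, 2061 (2 days later).
From Jan 30, 2061 to Mar 24, 2063: 335 + 365 + 83 = 783 days (rest of 2061, 2062, to Mar 24, 2063 in 2063).
783 ÷ 7 = 111 full weeks with remainder 6, so 111 more Sundays after the first → 112.

112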